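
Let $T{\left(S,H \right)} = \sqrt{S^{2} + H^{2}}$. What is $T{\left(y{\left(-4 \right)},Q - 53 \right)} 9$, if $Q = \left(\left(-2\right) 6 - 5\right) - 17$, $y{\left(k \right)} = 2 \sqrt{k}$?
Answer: $9 \sqrt{7553} \approx 782.17$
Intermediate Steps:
$Q = -34$ ($Q = \left(-12 - 5\right) - 17 = -17 - 17 = -34$)
$T{\left(S,H \right)} = \sqrt{H^{2} + S^{2}}$
$T{\left(y{\left(-4 \right)},Q - 53 \right)} 9 = \sqrt{\left(-34 - 53\right)^{2} + \left(2 \sqrt{-4}\right)^{2}} \cdot 9 = \sqrt{\left(-87\right)^{2} + \left(2 \cdot 2 i\right)^{2}} \cdot 9 = \sqrt{7569 + \left(4 i\right)^{2}} \cdot 9 = \sqrt{7569 - 16} \cdot 9 = \sqrt{7553} \cdot 9 = 9 \sqrt{7553}$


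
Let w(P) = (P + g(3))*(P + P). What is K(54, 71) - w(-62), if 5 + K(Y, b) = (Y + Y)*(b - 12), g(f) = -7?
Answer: -2189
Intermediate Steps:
w(P) = 2*P*(-7 + P) (w(P) = (P - 7)*(P + P) = (-7 + P)*(2*P) = 2*P*(-7 + P))
K(Y, b) = -5 + 2*Y*(-12 + b) (K(Y, b) = -5 + (Y + Y)*(b - 12) = -5 + (2*Y)*(-12 + b) = -5 + 2*Y*(-12 + b))
K(54, 71) - w(-62) = (-5 - 24*54 + 2*54*71) - 2*(-62)*(-7 - 62) = (-5 - 1296 + 7668) - 2*(-62)*(-69) = 6367 - 1*8556 = 6367 - 8556 = -2189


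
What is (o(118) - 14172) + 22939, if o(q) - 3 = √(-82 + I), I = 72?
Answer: 8770 + I*√10 ≈ 8770.0 + 3.1623*I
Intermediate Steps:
o(q) = 3 + I*√10 (o(q) = 3 + √(-82 + 72) = 3 + √(-10) = 3 + I*√10)
(o(118) - 14172) + 22939 = ((3 + I*√10) - 14172) + 22939 = (-14169 + I*√10) + 22939 = 8770 + I*√10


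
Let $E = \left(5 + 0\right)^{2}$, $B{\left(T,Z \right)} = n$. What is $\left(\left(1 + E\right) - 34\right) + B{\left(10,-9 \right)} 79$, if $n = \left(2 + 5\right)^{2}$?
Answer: $3863$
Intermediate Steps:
$n = 49$ ($n = 7^{2} = 49$)
$B{\left(T,Z \right)} = 49$
$E = 25$ ($E = 5^{2} = 25$)
$\left(\left(1 + E\right) - 34\right) + B{\left(10,-9 \right)} 79 = \left(\left(1 + 25\right) - 34\right) + 49 \cdot 79 = \left(26 - 34\right) + 3871 = -8 + 3871 = 3863$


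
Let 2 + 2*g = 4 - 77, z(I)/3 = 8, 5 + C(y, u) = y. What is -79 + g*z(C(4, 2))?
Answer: -979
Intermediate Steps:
C(y, u) = -5 + y
z(I) = 24 (z(I) = 3*8 = 24)
g = -75/2 (g = -1 + (4 - 77)/2 = -1 + (1/2)*(-73) = -1 - 73/2 = -75/2 ≈ -37.500)
-79 + g*z(C(4, 2)) = -79 - 75/2*24 = -79 - 900 = -979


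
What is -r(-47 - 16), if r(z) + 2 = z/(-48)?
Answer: 11/16 ≈ 0.68750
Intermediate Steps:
r(z) = -2 - z/48 (r(z) = -2 + z/(-48) = -2 + z*(-1/48) = -2 - z/48)
-r(-47 - 16) = -(-2 - (-47 - 16)/48) = -(-2 - 1/48*(-63)) = -(-2 + 21/16) = -1*(-11/16) = 11/16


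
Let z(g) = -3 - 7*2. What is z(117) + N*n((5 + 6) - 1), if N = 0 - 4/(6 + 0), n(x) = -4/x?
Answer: -251/15 ≈ -16.733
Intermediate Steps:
z(g) = -17 (z(g) = -3 - 14 = -17)
N = -2/3 (N = 0 - 4/6 = 0 + (1/6)*(-4) = 0 - 2/3 = -2/3 ≈ -0.66667)
z(117) + N*n((5 + 6) - 1) = -17 - (-8)/(3*((5 + 6) - 1)) = -17 - (-8)/(3*(11 - 1)) = -17 - (-8)/(3*10) = -17 - 2/3*(-2/5) = -17 + 4/15 = -251/15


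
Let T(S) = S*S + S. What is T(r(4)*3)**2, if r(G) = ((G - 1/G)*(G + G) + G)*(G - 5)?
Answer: 106131204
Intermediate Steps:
r(G) = (-5 + G)*(G + 2*G*(G - 1/G)) (r(G) = ((G - 1/G)*(2*G) + G)*(-5 + G) = (2*G*(G - 1/G) + G)*(-5 + G) = (G + 2*G*(G - 1/G))*(-5 + G) = (-5 + G)*(G + 2*G*(G - 1/G)))
T(S) = S + S**2 (T(S) = S**2 + S = S + S**2)
T(r(4)*3)**2 = (((10 - 9*4**2 - 7*4 + 2*4**3)*3)*(1 + (10 - 9*4**2 - 7*4 + 2*4**3)*3))**2 = (((10 - 9*16 - 28 + 2*64)*3)*(1 + (10 - 9*16 - 28 + 2*64)*3))**2 = (((10 - 144 - 28 + 128)*3)*(1 + (10 - 144 - 28 + 128)*3))**2 = ((-34*3)*(1 - 34*3))**2 = (-102*(1 - 102))**2 = (-102*(-101))**2 = 10302**2 = 106131204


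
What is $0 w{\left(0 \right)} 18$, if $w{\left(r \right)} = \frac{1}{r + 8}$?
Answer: $0$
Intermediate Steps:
$w{\left(r \right)} = \frac{1}{8 + r}$
$0 w{\left(0 \right)} 18 = \frac{0}{8 + 0} \cdot 18 = \frac{0}{8} \cdot 18 = 0 \cdot \frac{1}{8} \cdot 18 = 0 \cdot 18 = 0$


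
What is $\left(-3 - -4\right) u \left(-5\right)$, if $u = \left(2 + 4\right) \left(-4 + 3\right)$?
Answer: $30$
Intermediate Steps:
$u = -6$ ($u = 6 \left(-1\right) = -6$)
$\left(-3 - -4\right) u \left(-5\right) = \left(-3 - -4\right) \left(-6\right) \left(-5\right) = \left(-3 + 4\right) \left(-6\right) \left(-5\right) = 1 \left(-6\right) \left(-5\right) = \left(-6\right) \left(-5\right) = 30$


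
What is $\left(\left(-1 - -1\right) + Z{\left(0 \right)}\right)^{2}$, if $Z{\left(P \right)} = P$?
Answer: $0$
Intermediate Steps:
$\left(\left(-1 - -1\right) + Z{\left(0 \right)}\right)^{2} = \left(\left(-1 - -1\right) + 0\right)^{2} = \left(\left(-1 + 1\right) + 0\right)^{2} = \left(0 + 0\right)^{2} = 0^{2} = 0$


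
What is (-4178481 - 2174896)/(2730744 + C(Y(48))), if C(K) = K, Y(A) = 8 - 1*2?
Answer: -6353377/2730750 ≈ -2.3266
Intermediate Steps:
Y(A) = 6 (Y(A) = 8 - 2 = 6)
(-4178481 - 2174896)/(2730744 + C(Y(48))) = (-4178481 - 2174896)/(2730744 + 6) = -6353377/2730750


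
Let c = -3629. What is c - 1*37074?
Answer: -40703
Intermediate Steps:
c - 1*37074 = -3629 - 1*37074 = -3629 - 37074 = -40703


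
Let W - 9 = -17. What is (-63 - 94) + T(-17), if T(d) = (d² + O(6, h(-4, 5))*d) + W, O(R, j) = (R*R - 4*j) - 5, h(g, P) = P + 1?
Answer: 5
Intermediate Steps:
W = -8 (W = 9 - 17 = -8)
h(g, P) = 1 + P
O(R, j) = -5 + R² - 4*j (O(R, j) = (R² - 4*j) - 5 = -5 + R² - 4*j)
T(d) = -8 + d² + 7*d (T(d) = (d² + (-5 + 6² - 4*(1 + 5))*d) - 8 = (d² + (-5 + 36 - 4*6)*d) - 8 = (d² + (-5 + 36 - 24)*d) - 8 = (d² + 7*d) - 8 = -8 + d² + 7*d)
(-63 - 94) + T(-17) = (-63 - 94) + (-8 + (-17)² + 7*(-17)) = -157 + (-8 + 289 - 119) = -157 + 162 = 5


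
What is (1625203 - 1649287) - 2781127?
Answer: -2805211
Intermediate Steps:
(1625203 - 1649287) - 2781127 = -24084 - 2781127 = -2805211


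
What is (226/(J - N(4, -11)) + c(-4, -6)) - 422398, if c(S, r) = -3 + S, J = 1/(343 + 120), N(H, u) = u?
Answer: -1075813216/2547 ≈ -4.2238e+5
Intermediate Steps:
J = 1/463 ≈ 0.0021598
(226/(J - N(4, -11)) + c(-4, -6)) - 422398 = (226/(1/463 - 1*(-11)) + (-3 - 4)) - 422398 = (226/(1/463 + 11) - 7) - 422398 = (226/(5094/463) - 7) - 422398 = (226*(463/5094) - 7) - 422398 = (52319/2547 - 7) - 422398 = 34490/2547 - 422398 = -1075813216/2547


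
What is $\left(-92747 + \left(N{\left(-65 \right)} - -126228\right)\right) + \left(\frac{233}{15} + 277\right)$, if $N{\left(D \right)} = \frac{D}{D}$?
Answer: $\frac{506618}{15} \approx 33775.0$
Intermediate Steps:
$N{\left(D \right)} = 1$
$\left(-92747 + \left(N{\left(-65 \right)} - -126228\right)\right) + \left(\frac{233}{15} + 277\right) = \left(-92747 + \left(1 - -126228\right)\right) + \left(\frac{233}{15} + 277\right) = \left(-92747 + \left(1 + 126228\right)\right) + \left(233 \cdot \frac{1}{15} + 277\right) = \left(-92747 + 126229\right) + \left(\frac{233}{15} + 277\right) = 33482 + \frac{4388}{15} = \frac{506618}{15}$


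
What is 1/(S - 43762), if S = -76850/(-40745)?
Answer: -281/12296592 ≈ -2.2852e-5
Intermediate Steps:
S = 530/281 (S = -76850*(-1/40745) = 530/281 ≈ 1.8861)
1/(S - 43762) = 1/(530/281 - 43762) = 1/(-12296592/281) = -281/12296592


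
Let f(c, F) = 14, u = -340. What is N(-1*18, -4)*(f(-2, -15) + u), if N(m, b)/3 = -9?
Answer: 8802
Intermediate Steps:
N(m, b) = -27 (N(m, b) = 3*(-9) = -27)
N(-1*18, -4)*(f(-2, -15) + u) = -27*(14 - 340) = -27*(-326) = 8802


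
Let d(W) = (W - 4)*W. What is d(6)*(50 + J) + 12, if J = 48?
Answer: 1188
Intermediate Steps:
d(W) = W*(-4 + W) (d(W) = (-4 + W)*W = W*(-4 + W))
d(6)*(50 + J) + 12 = (6*(-4 + 6))*(50 + 48) + 12 = (6*2)*98 + 12 = 12*98 + 12 = 1176 + 12 = 1188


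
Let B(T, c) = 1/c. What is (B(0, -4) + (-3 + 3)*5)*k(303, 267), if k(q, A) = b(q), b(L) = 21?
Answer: -21/4 ≈ -5.2500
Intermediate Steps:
k(q, A) = 21
(B(0, -4) + (-3 + 3)*5)*k(303, 267) = (1/(-4) + (-3 + 3)*5)*21 = (-1/4 + 0*5)*21 = (-1/4 + 0)*21 = -1/4*21 = -21/4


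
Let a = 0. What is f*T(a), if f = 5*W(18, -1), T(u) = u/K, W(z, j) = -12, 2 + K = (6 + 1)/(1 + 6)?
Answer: 0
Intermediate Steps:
K = -1 (K = -2 + (6 + 1)/(1 + 6) = -2 + 7/7 = -2 + 7*(⅐) = -2 + 1 = -1)
T(u) = -u (T(u) = u/(-1) = u*(-1) = -u)
f = -60 (f = 5*(-12) = -60)
f*T(a) = -(-60)*0 = -60*0 = 0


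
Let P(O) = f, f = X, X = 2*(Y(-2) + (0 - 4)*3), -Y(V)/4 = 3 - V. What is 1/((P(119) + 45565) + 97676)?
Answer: 1/143177 ≈ 6.9844e-6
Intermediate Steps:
Y(V) = -12 + 4*V (Y(V) = -4*(3 - V) = -12 + 4*V)
X = -64 (X = 2*((-12 + 4*(-2)) + (0 - 4)*3) = 2*((-12 - 8) - 4*3) = 2*(-20 - 12) = 2*(-32) = -64)
f = -64
P(O) = -64
1/((P(119) + 45565) + 97676) = 1/((-64 + 45565) + 97676) = 1/(45501 + 97676) = 1/143177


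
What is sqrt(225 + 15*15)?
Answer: 15*sqrt(2) ≈ 21.213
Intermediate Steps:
sqrt(225 + 15*15) = sqrt(225 + 225) = sqrt(450) = 15*sqrt(2)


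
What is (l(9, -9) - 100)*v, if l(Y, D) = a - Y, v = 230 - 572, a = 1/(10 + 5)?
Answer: 186276/5 ≈ 37255.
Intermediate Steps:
a = 1/15 ≈ 0.066667
v = -342
l(Y, D) = 1/15 - Y
(l(9, -9) - 100)*v = ((1/15 - 1*9) - 100)*(-342) = ((1/15 - 9) - 100)*(-342) = (-134/15 - 100)*(-342) = -1634/15*(-342) = 186276/5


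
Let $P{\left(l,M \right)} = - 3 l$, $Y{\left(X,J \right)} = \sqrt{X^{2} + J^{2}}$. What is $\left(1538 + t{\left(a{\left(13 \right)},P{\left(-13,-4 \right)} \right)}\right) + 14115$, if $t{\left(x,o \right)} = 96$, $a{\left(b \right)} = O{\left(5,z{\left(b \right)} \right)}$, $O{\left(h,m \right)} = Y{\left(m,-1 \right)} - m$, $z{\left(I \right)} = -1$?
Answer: $15749$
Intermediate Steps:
$Y{\left(X,J \right)} = \sqrt{J^{2} + X^{2}}$
$O{\left(h,m \right)} = \sqrt{1 + m^{2}} - m$ ($O{\left(h,m \right)} = \sqrt{\left(-1\right)^{2} + m^{2}} - m = \sqrt{1 + m^{2}} - m$)
$a{\left(b \right)} = 1 + \sqrt{2}$ ($a{\left(b \right)} = \sqrt{1 + \left(-1\right)^{2}} - -1 = \sqrt{1 + 1} + 1 = \sqrt{2} + 1 = 1 + \sqrt{2}$)
$\left(1538 + t{\left(a{\left(13 \right)},P{\left(-13,-4 \right)} \right)}\right) + 14115 = \left(1538 + 96\right) + 14115 = 1634 + 14115 = 15749$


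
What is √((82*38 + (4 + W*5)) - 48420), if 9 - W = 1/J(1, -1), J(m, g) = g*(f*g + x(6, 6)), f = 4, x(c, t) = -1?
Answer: 2*I*√11314 ≈ 212.73*I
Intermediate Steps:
J(m, g) = g*(-1 + 4*g) (J(m, g) = g*(4*g - 1) = g*(-1 + 4*g))
W = 44/5 (W = 9 - 1/((-(-1 + 4*(-1)))) = 9 - 1/((-(-1 - 4))) = 9 - 1/((-1*(-5))) = 9 - 1/5 = 9 - 1*⅕ = 9 - ⅕ = 44/5 ≈ 8.8000)
√((82*38 + (4 + W*5)) - 48420) = √((82*38 + (4 + (44/5)*5)) - 48420) = √((3116 + (4 + 44)) - 48420) = √((3116 + 48) - 48420) = √(3164 - 48420) = √(-45256) = 2*I*√11314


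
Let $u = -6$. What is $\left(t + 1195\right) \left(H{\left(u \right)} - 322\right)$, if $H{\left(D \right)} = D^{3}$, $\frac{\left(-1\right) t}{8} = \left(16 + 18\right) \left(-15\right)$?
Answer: $-2837950$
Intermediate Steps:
$t = 4080$ ($t = - 8 \left(16 + 18\right) \left(-15\right) = - 8 \cdot 34 \left(-15\right) = \left(-8\right) \left(-510\right) = 4080$)
$\left(t + 1195\right) \left(H{\left(u \right)} - 322\right) = \left(4080 + 1195\right) \left(\left(-6\right)^{3} - 322\right) = 5275 \left(-216 - 322\right) = 5275 \left(-538\right) = -2837950$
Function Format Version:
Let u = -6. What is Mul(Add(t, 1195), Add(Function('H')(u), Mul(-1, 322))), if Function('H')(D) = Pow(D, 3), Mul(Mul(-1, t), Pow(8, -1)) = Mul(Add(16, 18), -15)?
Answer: -2837950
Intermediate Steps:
t = 4080 (t = Mul(-8, Mul(Add(16, 18), -15)) = Mul(-8, Mul(34, -15)) = Mul(-8, -510) = 4080)
Mul(Add(t, 1195), Add(Function('H')(u), Mul(-1, 322))) = Mul(Add(4080, 1195), Add(Pow(-6, 3), Mul(-1, 322))) = Mul(5275, Add(-216, -322)) = Mul(5275, -538) = -2837950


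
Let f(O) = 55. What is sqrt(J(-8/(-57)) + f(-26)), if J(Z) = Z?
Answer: sqrt(179151)/57 ≈ 7.4257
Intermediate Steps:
sqrt(J(-8/(-57)) + f(-26)) = sqrt(-8/(-57) + 55) = sqrt(-8*(-1/57) + 55) = sqrt(8/57 + 55) = sqrt(3143/57) = sqrt(179151)/57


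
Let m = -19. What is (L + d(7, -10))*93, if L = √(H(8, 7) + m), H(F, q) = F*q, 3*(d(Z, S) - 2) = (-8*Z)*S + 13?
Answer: 17949 + 93*√37 ≈ 18515.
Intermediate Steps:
d(Z, S) = 19/3 - 8*S*Z/3 (d(Z, S) = 2 + ((-8*Z)*S + 13)/3 = 2 + (-8*S*Z + 13)/3 = 2 + (13 - 8*S*Z)/3 = 2 + (13/3 - 8*S*Z/3) = 19/3 - 8*S*Z/3)
L = √37 (L = √(8*7 - 19) = √(56 - 19) = √37 ≈ 6.0828)
(L + d(7, -10))*93 = (√37 + (19/3 - 8/3*(-10)*7))*93 = (√37 + (19/3 + 560/3))*93 = (√37 + 193)*93 = (193 + √37)*93 = 17949 + 93*√37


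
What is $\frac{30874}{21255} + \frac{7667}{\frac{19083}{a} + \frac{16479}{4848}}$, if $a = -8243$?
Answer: $\frac{723737643796978}{102312154035} \approx 7073.8$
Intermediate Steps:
$\frac{30874}{21255} + \frac{7667}{\frac{19083}{a} + \frac{16479}{4848}} = \frac{30874}{21255} + \frac{7667}{\frac{19083}{-8243} + \frac{16479}{4848}} = 30874 \cdot \frac{1}{21255} + \frac{7667}{19083 \left(- \frac{1}{8243}\right) + 16479 \cdot \frac{1}{4848}} = \frac{30874}{21255} + \frac{7667}{- \frac{19083}{8243} + \frac{5493}{1616}} = \frac{30874}{21255} + \frac{7667}{\frac{14440671}{13320688}} = \frac{30874}{21255} + 7667 \cdot \frac{13320688}{14440671} = \frac{30874}{21255} + \frac{102129714896}{14440671} = \frac{723737643796978}{102312154035}$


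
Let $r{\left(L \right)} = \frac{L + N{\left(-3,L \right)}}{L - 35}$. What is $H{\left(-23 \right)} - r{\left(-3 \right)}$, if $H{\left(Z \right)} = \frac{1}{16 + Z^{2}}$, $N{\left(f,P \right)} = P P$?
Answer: $\frac{1654}{10355} \approx 0.15973$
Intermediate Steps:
$N{\left(f,P \right)} = P^{2}$
$r{\left(L \right)} = \frac{L + L^{2}}{-35 + L}$ ($r{\left(L \right)} = \frac{L + L^{2}}{L - 35} = \frac{L + L^{2}}{-35 + L}$)
$H{\left(-23 \right)} - r{\left(-3 \right)} = \frac{1}{16 + \left(-23\right)^{2}} - - \frac{3 \left(1 - 3\right)}{-35 - 3} = \frac{1}{16 + 529} - \left(-3\right) \frac{1}{-38} \left(-2\right) = \frac{1}{545} - \left(-3\right) \left(- \frac{1}{38}\right) \left(-2\right) = \frac{1}{545} - - \frac{3}{19} = \frac{1}{545} + \frac{3}{19} = \frac{1654}{10355}$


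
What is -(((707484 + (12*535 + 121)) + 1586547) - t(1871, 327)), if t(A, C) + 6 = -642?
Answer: -2301220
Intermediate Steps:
t(A, C) = -648 (t(A, C) = -6 - 642 = -648)
-(((707484 + (12*535 + 121)) + 1586547) - t(1871, 327)) = -(((707484 + (12*535 + 121)) + 1586547) - 1*(-648)) = -(((707484 + (6420 + 121)) + 1586547) + 648) = -(((707484 + 6541) + 1586547) + 648) = -((714025 + 1586547) + 648) = -(2300572 + 648) = -1*2301220 = -2301220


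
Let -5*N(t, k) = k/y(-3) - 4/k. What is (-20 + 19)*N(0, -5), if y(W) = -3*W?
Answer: 11/225 ≈ 0.048889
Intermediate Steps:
N(t, k) = -k/45 + 4/(5*k) (N(t, k) = -(k/((-3*(-3))) - 4/k)/5 = -(k/9 - 4/k)/5 = -(-4/k + k/9)/5 = -k/45 + 4/(5*k))
(-20 + 19)*N(0, -5) = (-20 + 19)*((1/45)*(36 - 1*(-5)²)/(-5)) = -(-1)*(36 - 1*25)/(45*5) = -(-1)*(36 - 25)/(45*5) = -(-1)*11/(45*5) = -1*(-11/225) = 11/225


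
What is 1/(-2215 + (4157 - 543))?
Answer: 1/1399 ≈ 0.00071480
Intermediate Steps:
1/(-2215 + (4157 - 543)) = 1/(-2215 + 3614) = 1/1399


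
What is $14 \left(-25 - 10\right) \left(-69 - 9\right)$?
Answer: $38220$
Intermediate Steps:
$14 \left(-25 - 10\right) \left(-69 - 9\right) = 14 \left(\left(-35\right) \left(-78\right)\right) = 14 \cdot 2730 = 38220$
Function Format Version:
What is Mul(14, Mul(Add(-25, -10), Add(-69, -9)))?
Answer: 38220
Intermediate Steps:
Mul(14, Mul(Add(-25, -10), Add(-69, -9))) = Mul(14, Mul(-35, -78)) = Mul(14, 2730) = 38220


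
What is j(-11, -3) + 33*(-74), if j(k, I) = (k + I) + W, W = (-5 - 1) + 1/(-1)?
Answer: -2463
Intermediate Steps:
W = -7 (W = -6 - 1 = -7)
j(k, I) = -7 + I + k (j(k, I) = (k + I) - 7 = (I + k) - 7 = -7 + I + k)
j(-11, -3) + 33*(-74) = (-7 - 3 - 11) + 33*(-74) = -21 - 2442 = -2463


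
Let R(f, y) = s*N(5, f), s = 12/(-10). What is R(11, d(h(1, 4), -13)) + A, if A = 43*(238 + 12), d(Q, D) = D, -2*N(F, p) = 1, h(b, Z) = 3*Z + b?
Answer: 53753/5 ≈ 10751.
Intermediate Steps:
h(b, Z) = b + 3*Z
N(F, p) = -½ (N(F, p) = -½*1 = -½)
s = -6/5 (s = 12*(-⅒) = -6/5 ≈ -1.2000)
R(f, y) = ⅗ (R(f, y) = -6/5*(-½) = ⅗)
A = 10750 (A = 43*250 = 10750)
R(11, d(h(1, 4), -13)) + A = ⅗ + 10750 = 53753/5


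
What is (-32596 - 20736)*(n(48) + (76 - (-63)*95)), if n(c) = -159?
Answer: -314765464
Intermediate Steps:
(-32596 - 20736)*(n(48) + (76 - (-63)*95)) = (-32596 - 20736)*(-159 + (76 - (-63)*95)) = -53332*(-159 + (76 - 63*(-95))) = -53332*(-159 + (76 + 5985)) = -53332*(-159 + 6061) = -53332*5902 = -314765464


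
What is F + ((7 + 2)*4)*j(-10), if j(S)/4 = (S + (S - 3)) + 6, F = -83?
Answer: -2531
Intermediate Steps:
j(S) = 12 + 8*S (j(S) = 4*((S + (S - 3)) + 6) = 4*((S + (-3 + S)) + 6) = 4*((-3 + 2*S) + 6) = 4*(3 + 2*S) = 12 + 8*S)
F + ((7 + 2)*4)*j(-10) = -83 + ((7 + 2)*4)*(12 + 8*(-10)) = -83 + (9*4)*(12 - 80) = -83 + 36*(-68) = -83 - 2448 = -2531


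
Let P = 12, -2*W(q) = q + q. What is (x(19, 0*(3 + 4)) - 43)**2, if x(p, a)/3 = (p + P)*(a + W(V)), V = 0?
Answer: 1849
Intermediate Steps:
W(q) = -q (W(q) = -(q + q)/2 = -q)
x(p, a) = 3*a*(12 + p) (x(p, a) = 3*((p + 12)*(a - 1*0)) = 3*((12 + p)*(a + 0)) = 3*((12 + p)*a) = 3*(a*(12 + p)) = 3*a*(12 + p))
(x(19, 0*(3 + 4)) - 43)**2 = (3*(0*(3 + 4))*(12 + 19) - 43)**2 = (3*(0*7)*31 - 43)**2 = (3*0*31 - 43)**2 = (0 - 43)**2 = (-43)**2 = 1849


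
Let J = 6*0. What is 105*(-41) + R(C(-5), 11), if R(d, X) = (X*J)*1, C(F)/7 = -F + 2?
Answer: -4305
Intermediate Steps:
C(F) = 14 - 7*F (C(F) = 7*(-F + 2) = 7*(2 - F) = 14 - 7*F)
J = 0
R(d, X) = 0 (R(d, X) = (X*0)*1 = 0*1 = 0)
105*(-41) + R(C(-5), 11) = 105*(-41) + 0 = -4305 + 0 = -4305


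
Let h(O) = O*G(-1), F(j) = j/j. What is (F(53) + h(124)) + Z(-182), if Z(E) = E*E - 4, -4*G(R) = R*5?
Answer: 33276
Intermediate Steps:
G(R) = -5*R/4 (G(R) = -R*5/4 = -5*R/4)
F(j) = 1
h(O) = 5*O/4 (h(O) = O*(-5/4*(-1)) = O*(5/4) = 5*O/4)
Z(E) = -4 + E² (Z(E) = E² - 4 = -4 + E²)
(F(53) + h(124)) + Z(-182) = (1 + (5/4)*124) + (-4 + (-182)²) = (1 + 155) + (-4 + 33124) = 156 + 33120 = 33276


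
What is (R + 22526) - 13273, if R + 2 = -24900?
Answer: -15649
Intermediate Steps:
R = -24902 (R = -2 - 24900 = -24902)
(R + 22526) - 13273 = (-24902 + 22526) - 13273 = -2376 - 13273 = -15649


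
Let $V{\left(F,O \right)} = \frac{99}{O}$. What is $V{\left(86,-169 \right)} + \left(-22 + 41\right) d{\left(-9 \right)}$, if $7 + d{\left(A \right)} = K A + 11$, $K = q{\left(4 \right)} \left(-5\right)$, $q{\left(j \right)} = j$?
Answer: $\frac{590725}{169} \approx 3495.4$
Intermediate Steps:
$K = -20$ ($K = 4 \left(-5\right) = -20$)
$d{\left(A \right)} = 4 - 20 A$ ($d{\left(A \right)} = -7 - \left(-11 + 20 A\right) = 4 - 20 A$)
$V{\left(86,-169 \right)} + \left(-22 + 41\right) d{\left(-9 \right)} = \frac{99}{-169} + \left(-22 + 41\right) \left(4 - -180\right) = 99 \left(- \frac{1}{169}\right) + 19 \left(4 + 180\right) = - \frac{99}{169} + 19 \cdot 184 = - \frac{99}{169} + 3496 = \frac{590725}{169}$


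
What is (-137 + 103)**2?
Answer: 1156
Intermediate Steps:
(-137 + 103)**2 = (-34)**2 = 1156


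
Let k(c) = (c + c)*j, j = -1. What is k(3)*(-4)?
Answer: 24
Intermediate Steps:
k(c) = -2*c (k(c) = (c + c)*(-1) = (2*c)*(-1) = -2*c)
k(3)*(-4) = -2*3*(-4) = -6*(-4) = 24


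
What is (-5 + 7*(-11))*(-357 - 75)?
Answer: 35424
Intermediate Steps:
(-5 + 7*(-11))*(-357 - 75) = (-5 - 77)*(-432) = -82*(-432) = 35424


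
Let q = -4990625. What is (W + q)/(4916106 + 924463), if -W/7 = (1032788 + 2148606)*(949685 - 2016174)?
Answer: 23750446949037/5840569 ≈ 4.0665e+6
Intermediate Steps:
W = 23750451939662 (W = -7*(1032788 + 2148606)*(949685 - 2016174) = -22269758*(-1066489) = -7*(-3392921705666) = 23750451939662)
(W + q)/(4916106 + 924463) = (23750451939662 - 4990625)/(4916106 + 924463) = 23750446949037/5840569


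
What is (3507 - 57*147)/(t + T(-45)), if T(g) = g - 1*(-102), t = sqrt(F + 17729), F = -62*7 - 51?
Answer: 30856/1555 - 3248*sqrt(479)/1555 ≈ -25.871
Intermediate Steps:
F = -485 (F = -434 - 51 = -485)
t = 6*sqrt(479) (t = sqrt(-485 + 17729) = sqrt(17244) = 6*sqrt(479) ≈ 131.32)
T(g) = 102 + g (T(g) = g + 102 = 102 + g)
(3507 - 57*147)/(t + T(-45)) = (3507 - 57*147)/(6*sqrt(479) + (102 - 45)) = (3507 - 8379)/(6*sqrt(479) + 57) = -4872/(57 + 6*sqrt(479))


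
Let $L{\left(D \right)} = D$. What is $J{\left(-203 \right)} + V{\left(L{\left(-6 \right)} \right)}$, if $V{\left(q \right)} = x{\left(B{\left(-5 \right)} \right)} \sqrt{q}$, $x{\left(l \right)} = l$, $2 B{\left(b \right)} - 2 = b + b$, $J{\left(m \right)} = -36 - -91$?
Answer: $55 - 4 i \sqrt{6} \approx 55.0 - 9.798 i$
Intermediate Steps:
$J{\left(m \right)} = 55$ ($J{\left(m \right)} = -36 + 91 = 55$)
$B{\left(b \right)} = 1 + b$ ($B{\left(b \right)} = 1 + \frac{b + b}{2} = 1 + \frac{2 b}{2} = 1 + b$)
$V{\left(q \right)} = - 4 \sqrt{q}$ ($V{\left(q \right)} = \left(1 - 5\right) \sqrt{q} = - 4 \sqrt{q}$)
$J{\left(-203 \right)} + V{\left(L{\left(-6 \right)} \right)} = 55 - 4 \sqrt{-6} = 55 - 4 i \sqrt{6}$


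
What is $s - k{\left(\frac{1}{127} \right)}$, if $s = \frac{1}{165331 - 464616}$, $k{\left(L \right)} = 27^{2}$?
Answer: $- \frac{218178766}{299285} \approx -729.0$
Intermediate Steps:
$k{\left(L \right)} = 729$
$s = - \frac{1}{299285}$ ($s = \frac{1}{-299285} = - \frac{1}{299285} \approx -3.3413 \cdot 10^{-6}$)
$s - k{\left(\frac{1}{127} \right)} = - \frac{1}{299285} - 729 = - \frac{218178766}{299285}$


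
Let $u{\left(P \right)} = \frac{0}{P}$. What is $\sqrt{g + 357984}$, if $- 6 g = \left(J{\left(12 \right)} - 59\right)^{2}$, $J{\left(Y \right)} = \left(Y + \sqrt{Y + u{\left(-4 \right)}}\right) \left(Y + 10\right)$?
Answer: $\frac{\sqrt{12600426 - 108240 \sqrt{3}}}{6} \approx 587.2$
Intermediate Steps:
$u{\left(P \right)} = 0$
$J{\left(Y \right)} = \left(10 + Y\right) \left(Y + \sqrt{Y}\right)$ ($J{\left(Y \right)} = \left(Y + \sqrt{Y + 0}\right) \left(Y + 10\right) = \left(Y + \sqrt{Y}\right) \left(10 + Y\right) = \left(10 + Y\right) \left(Y + \sqrt{Y}\right)$)
$g = - \frac{\left(205 + 44 \sqrt{3}\right)^{2}}{6}$ ($g = - \frac{\left(\left(12^{2} + 12^{\frac{3}{2}} + 10 \cdot 12 + 10 \sqrt{12}\right) - 59\right)^{2}}{6} = - \frac{\left(\left(144 + 24 \sqrt{3} + 120 + 10 \cdot 2 \sqrt{3}\right) - 59\right)^{2}}{6} = - \frac{\left(\left(144 + 24 \sqrt{3} + 120 + 20 \sqrt{3}\right) - 59\right)^{2}}{6} = - \frac{\left(\left(264 + 44 \sqrt{3}\right) - 59\right)^{2}}{6} = - \frac{\left(205 + 44 \sqrt{3}\right)^{2}}{6} \approx -13180.0$)
$\sqrt{g + 357984} = \sqrt{\left(- \frac{47833}{6} - \frac{9020 \sqrt{3}}{3}\right) + 357984} = \sqrt{\frac{2100071}{6} - \frac{9020 \sqrt{3}}{3}}$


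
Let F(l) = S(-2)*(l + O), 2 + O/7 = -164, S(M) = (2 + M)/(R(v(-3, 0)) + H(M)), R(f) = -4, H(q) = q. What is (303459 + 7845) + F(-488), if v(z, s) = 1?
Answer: 311304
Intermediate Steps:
S(M) = (2 + M)/(-4 + M)
O = -1162 (O = -14 + 7*(-164) = -14 - 1148 = -1162)
F(l) = 0 (F(l) = ((2 - 2)/(-4 - 2))*(l - 1162) = (0/(-6))*(-1162 + l) = (-1/6*0)*(-1162 + l) = 0*(-1162 + l) = 0)
(303459 + 7845) + F(-488) = (303459 + 7845) + 0 = 311304 + 0 = 311304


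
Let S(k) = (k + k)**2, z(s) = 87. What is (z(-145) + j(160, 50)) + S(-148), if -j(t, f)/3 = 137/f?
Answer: 4384739/50 ≈ 87695.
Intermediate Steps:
S(k) = 4*k**2 (S(k) = (2*k)**2 = 4*k**2)
j(t, f) = -411/f
(z(-145) + j(160, 50)) + S(-148) = (87 - 411/50) + 4*(-148)**2 = (87 - 411*1/50) + 4*21904 = (87 - 411/50) + 87616 = 3939/50 + 87616 = 4384739/50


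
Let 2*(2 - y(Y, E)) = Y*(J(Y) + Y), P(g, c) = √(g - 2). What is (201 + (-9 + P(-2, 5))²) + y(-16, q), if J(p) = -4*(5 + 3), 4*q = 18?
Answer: -104 - 36*I ≈ -104.0 - 36.0*I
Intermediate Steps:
q = 9/2 (q = (¼)*18 = 9/2 ≈ 4.5000)
J(p) = -32 (J(p) = -4*8 = -32)
P(g, c) = √(-2 + g)
y(Y, E) = 2 - Y*(-32 + Y)/2
(201 + (-9 + P(-2, 5))²) + y(-16, q) = (201 + (-9 + √(-2 - 2))²) + (2 + 16*(-16) - ½*(-16)²) = (201 + (-9 + √(-4))²) + (2 - 256 - ½*256) = (201 + (-9 + 2*I)²) + (2 - 256 - 128) = (201 + (-9 + 2*I)²) - 382 = -181 + (-9 + 2*I)²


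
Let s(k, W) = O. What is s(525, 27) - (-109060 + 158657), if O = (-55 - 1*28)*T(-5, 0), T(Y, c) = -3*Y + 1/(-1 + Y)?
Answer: -304969/6 ≈ -50828.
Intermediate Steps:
T(Y, c) = 1/(-1 + Y) - 3*Y
O = -7387/6 (O = (-55 - 1*28)*((1 - 3*(-5)² + 3*(-5))/(-1 - 5)) = (-55 - 28)*((1 - 3*25 - 15)/(-6)) = -(-83)*(1 - 75 - 15)/6 = -(-83)*(-89)/6 = -83*89/6 = -7387/6 ≈ -1231.2)
s(k, W) = -7387/6
s(525, 27) - (-109060 + 158657) = -7387/6 - (-109060 + 158657) = -7387/6 - 1*49597 = -7387/6 - 49597 = -304969/6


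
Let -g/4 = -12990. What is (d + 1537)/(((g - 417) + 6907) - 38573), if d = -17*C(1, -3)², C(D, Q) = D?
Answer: 1520/19877 ≈ 0.076470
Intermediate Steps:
g = 51960 (g = -4*(-12990) = 51960)
d = -17 (d = -17*1² = -17*1 = -17)
(d + 1537)/(((g - 417) + 6907) - 38573) = (-17 + 1537)/(((51960 - 417) + 6907) - 38573) = 1520/((51543 + 6907) - 38573) = 1520/(58450 - 38573) = 1520/19877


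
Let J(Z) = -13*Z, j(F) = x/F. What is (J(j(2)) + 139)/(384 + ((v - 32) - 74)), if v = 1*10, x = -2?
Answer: 19/36 ≈ 0.52778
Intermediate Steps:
v = 10
j(F) = -2/F
(J(j(2)) + 139)/(384 + ((v - 32) - 74)) = (-(-26)/2 + 139)/(384 + ((10 - 32) - 74)) = (-(-26)/2 + 139)/(384 + (-22 - 74)) = (-13*(-1) + 139)/(384 - 96) = (13 + 139)/288 = 152*(1/288) = 19/36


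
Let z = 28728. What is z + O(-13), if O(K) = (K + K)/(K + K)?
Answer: 28729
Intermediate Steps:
O(K) = 1 (O(K) = (2*K)/((2*K)) = (2*K)*(1/(2*K)) = 1)
z + O(-13) = 28728 + 1 = 28729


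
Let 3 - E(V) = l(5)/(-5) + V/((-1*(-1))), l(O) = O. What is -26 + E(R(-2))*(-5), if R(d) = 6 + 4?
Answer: 4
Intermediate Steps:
R(d) = 10
E(V) = 4 - V (E(V) = 3 - (5/(-5) + V/((-1*(-1)))) = 3 - (5*(-⅕) + V/1) = 3 - (-1 + V*1) = 3 - (-1 + V) = 3 + (1 - V) = 4 - V)
-26 + E(R(-2))*(-5) = -26 + (4 - 1*10)*(-5) = -26 + (4 - 10)*(-5) = -26 - 6*(-5) = -26 + 30 = 4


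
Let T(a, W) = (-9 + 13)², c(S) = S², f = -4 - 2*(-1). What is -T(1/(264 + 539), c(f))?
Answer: -16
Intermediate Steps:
f = -2 (f = -4 + 2 = -2)
T(a, W) = 16 (T(a, W) = 4² = 16)
-T(1/(264 + 539), c(f)) = -1*16 = -16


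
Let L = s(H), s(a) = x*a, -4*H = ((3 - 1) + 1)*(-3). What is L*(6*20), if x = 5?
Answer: 1350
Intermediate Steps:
H = 9/4 (H = -((3 - 1) + 1)*(-3)/4 = -(2 + 1)*(-3)/4 = -3*(-3)/4 = -1/4*(-9) = 9/4 ≈ 2.2500)
s(a) = 5*a
L = 45/4 (L = 5*(9/4) = 45/4 ≈ 11.250)
L*(6*20) = 45*(6*20)/4 = (45/4)*120 = 1350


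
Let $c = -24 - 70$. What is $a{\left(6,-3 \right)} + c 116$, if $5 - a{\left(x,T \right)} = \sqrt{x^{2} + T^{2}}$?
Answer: $-10899 - 3 \sqrt{5} \approx -10906.0$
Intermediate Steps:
$c = -94$
$a{\left(x,T \right)} = 5 - \sqrt{T^{2} + x^{2}}$ ($a{\left(x,T \right)} = 5 - \sqrt{x^{2} + T^{2}} = 5 - \sqrt{T^{2} + x^{2}}$)
$a{\left(6,-3 \right)} + c 116 = \left(5 - \sqrt{\left(-3\right)^{2} + 6^{2}}\right) - 10904 = \left(5 - \sqrt{9 + 36}\right) - 10904 = \left(5 - \sqrt{45}\right) - 10904 = \left(5 - 3 \sqrt{5}\right) - 10904 = -10899 - 3 \sqrt{5}$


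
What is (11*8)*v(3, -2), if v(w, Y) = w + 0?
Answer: 264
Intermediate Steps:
v(w, Y) = w
(11*8)*v(3, -2) = (11*8)*3 = 88*3 = 264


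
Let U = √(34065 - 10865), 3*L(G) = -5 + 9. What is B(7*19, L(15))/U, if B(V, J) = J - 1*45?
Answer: -131*√58/3480 ≈ -0.28669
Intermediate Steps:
L(G) = 4/3 (L(G) = (-5 + 9)/3 = (⅓)*4 = 4/3)
B(V, J) = -45 + J (B(V, J) = J - 45 = -45 + J)
U = 20*√58 (U = √23200 = 20*√58 ≈ 152.32)
B(7*19, L(15))/U = (-45 + 4/3)/((20*√58)) = -131*√58/3480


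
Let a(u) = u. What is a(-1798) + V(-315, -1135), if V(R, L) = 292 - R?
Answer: -1191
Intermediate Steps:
a(-1798) + V(-315, -1135) = -1798 + (292 - 1*(-315)) = -1798 + (292 + 315) = -1798 + 607 = -1191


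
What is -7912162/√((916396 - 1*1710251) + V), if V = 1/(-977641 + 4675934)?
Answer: 3956081*I*√10857849445580899602/1467954194757 ≈ 8880.2*I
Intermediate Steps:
V = 1/3698293 ≈ 2.7040e-7
-7912162/√((916396 - 1*1710251) + V) = -7912162/√((916396 - 1*1710251) + 1/3698293) = -7912162/√((916396 - 1710251) + 1/3698293) = -7912162/√(-793855 + 1/3698293) = -7912162*(-I*√10857849445580899602/2935908389514) = -(-3956081)*I*√10857849445580899602/1467954194757 = 3956081*I*√10857849445580899602/1467954194757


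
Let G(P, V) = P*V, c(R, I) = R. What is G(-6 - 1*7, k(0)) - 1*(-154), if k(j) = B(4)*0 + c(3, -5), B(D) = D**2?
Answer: 115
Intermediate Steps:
k(j) = 3 (k(j) = 4**2*0 + 3 = 16*0 + 3 = 0 + 3 = 3)
G(-6 - 1*7, k(0)) - 1*(-154) = (-6 - 1*7)*3 - 1*(-154) = (-6 - 7)*3 + 154 = -13*3 + 154 = -39 + 154 = 115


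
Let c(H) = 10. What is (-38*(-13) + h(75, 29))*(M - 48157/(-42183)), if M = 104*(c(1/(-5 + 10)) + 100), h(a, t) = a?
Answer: 274611734213/42183 ≈ 6.5100e+6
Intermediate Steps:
M = 11440 (M = 104*(10 + 100) = 104*110 = 11440)
(-38*(-13) + h(75, 29))*(M - 48157/(-42183)) = (-38*(-13) + 75)*(11440 - 48157/(-42183)) = (494 + 75)*(11440 - 48157*(-1/42183)) = 569*(11440 + 48157/42183) = 569*(482621677/42183) = 274611734213/42183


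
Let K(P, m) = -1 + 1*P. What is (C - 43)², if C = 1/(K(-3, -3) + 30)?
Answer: 1247689/676 ≈ 1845.7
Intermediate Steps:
K(P, m) = -1 + P
C = 1/26 (C = 1/((-1 - 3) + 30) = 1/(-4 + 30) = 1/26 ≈ 0.038462)
(C - 43)² = (1/26 - 43)² = (-1117/26)² = 1247689/676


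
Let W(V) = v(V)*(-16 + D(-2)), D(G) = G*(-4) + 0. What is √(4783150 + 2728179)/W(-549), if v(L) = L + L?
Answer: √7511329/8784 ≈ 0.31201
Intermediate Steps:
D(G) = -4*G (D(G) = -4*G + 0 = -4*G)
v(L) = 2*L
W(V) = -16*V (W(V) = (2*V)*(-16 - 4*(-2)) = (2*V)*(-16 + 8) = (2*V)*(-8) = -16*V)
√(4783150 + 2728179)/W(-549) = √(4783150 + 2728179)/((-16*(-549))) = √7511329/8784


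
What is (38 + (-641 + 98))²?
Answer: 255025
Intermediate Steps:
(38 + (-641 + 98))² = (38 - 543)² = (-505)² = 255025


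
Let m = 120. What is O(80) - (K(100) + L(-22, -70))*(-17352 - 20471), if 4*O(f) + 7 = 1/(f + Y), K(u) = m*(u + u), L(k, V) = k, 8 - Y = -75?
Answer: 147827942437/163 ≈ 9.0692e+8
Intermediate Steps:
Y = 83 (Y = 8 - 1*(-75) = 8 + 75 = 83)
K(u) = 240*u (K(u) = 120*(u + u) = 120*(2*u) = 240*u)
O(f) = -7/4 + 1/(4*(83 + f)) (O(f) = -7/4 + 1/(4*(f + 83)) = -7/4 + 1/(4*(83 + f)))
O(80) - (K(100) + L(-22, -70))*(-17352 - 20471) = (-580 - 7*80)/(4*(83 + 80)) - (240*100 - 22)*(-17352 - 20471) = (1/4)*(-580 - 560)/163 - (24000 - 22)*(-37823) = (1/4)*(1/163)*(-1140) - 23978*(-37823) = -285/163 - 1*(-906919894) = -285/163 + 906919894 = 147827942437/163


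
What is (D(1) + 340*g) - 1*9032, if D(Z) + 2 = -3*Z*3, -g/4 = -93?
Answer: 117437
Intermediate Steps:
g = 372 (g = -4*(-93) = 372)
D(Z) = -2 - 9*Z (D(Z) = -2 - 3*Z*3 = -2 - 9*Z)
(D(1) + 340*g) - 1*9032 = ((-2 - 9*1) + 340*372) - 1*9032 = ((-2 - 9) + 126480) - 9032 = (-11 + 126480) - 9032 = 126469 - 9032 = 117437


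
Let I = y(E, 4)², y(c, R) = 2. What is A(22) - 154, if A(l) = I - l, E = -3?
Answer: -172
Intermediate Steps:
I = 4 (I = 2² = 4)
A(l) = 4 - l
A(22) - 154 = (4 - 1*22) - 154 = (4 - 22) - 154 = -18 - 154 = -172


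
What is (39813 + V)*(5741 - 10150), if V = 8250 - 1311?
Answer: -206129568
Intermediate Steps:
V = 6939
(39813 + V)*(5741 - 10150) = (39813 + 6939)*(5741 - 10150) = 46752*(-4409) = -206129568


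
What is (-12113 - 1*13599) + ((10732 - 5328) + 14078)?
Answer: -6230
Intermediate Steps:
(-12113 - 1*13599) + ((10732 - 5328) + 14078) = (-12113 - 13599) + (5404 + 14078) = -25712 + 19482 = -6230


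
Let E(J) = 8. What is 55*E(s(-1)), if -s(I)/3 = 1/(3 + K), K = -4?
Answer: 440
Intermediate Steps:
s(I) = 3 (s(I) = -3/(3 - 4) = -3/(-1) = -3*(-1) = 3)
55*E(s(-1)) = 55*8 = 440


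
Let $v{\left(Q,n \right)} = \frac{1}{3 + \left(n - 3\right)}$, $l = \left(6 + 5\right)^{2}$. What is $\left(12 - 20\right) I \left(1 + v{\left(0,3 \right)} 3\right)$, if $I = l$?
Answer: $-1936$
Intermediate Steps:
$l = 121$ ($l = 11^{2} = 121$)
$v{\left(Q,n \right)} = \frac{1}{n}$ ($v{\left(Q,n \right)} = \frac{1}{3 + \left(-3 + n\right)} = \frac{1}{n}$)
$I = 121$
$\left(12 - 20\right) I \left(1 + v{\left(0,3 \right)} 3\right) = \left(12 - 20\right) 121 \left(1 + \frac{1}{3} \cdot 3\right) = \left(-8\right) 121 \left(1 + 1\right) = \left(-968\right) 2 = -1936$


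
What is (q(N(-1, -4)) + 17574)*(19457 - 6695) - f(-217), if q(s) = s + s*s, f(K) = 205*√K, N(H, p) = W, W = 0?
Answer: 224279388 - 205*I*√217 ≈ 2.2428e+8 - 3019.8*I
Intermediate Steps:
N(H, p) = 0
q(s) = s + s²
(q(N(-1, -4)) + 17574)*(19457 - 6695) - f(-217) = (0*(1 + 0) + 17574)*(19457 - 6695) - 205*√(-217) = (0*1 + 17574)*12762 - 205*I*√217 = (0 + 17574)*12762 - 205*I*√217 = 17574*12762 - 205*I*√217 = 224279388 - 205*I*√217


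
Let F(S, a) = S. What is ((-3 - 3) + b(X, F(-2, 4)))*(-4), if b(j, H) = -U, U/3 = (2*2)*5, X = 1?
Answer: 264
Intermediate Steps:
U = 60 (U = 3*((2*2)*5) = 3*(4*5) = 3*20 = 60)
b(j, H) = -60 (b(j, H) = -1*60 = -60)
((-3 - 3) + b(X, F(-2, 4)))*(-4) = ((-3 - 3) - 60)*(-4) = (-6 - 60)*(-4) = -66*(-4) = 264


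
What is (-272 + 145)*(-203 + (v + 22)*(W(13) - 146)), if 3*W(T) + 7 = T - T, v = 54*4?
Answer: 13527913/3 ≈ 4.5093e+6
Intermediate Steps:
v = 216
W(T) = -7/3 (W(T) = -7/3 + (T - T)/3 = -7/3 + (1/3)*0 = -7/3 + 0 = -7/3)
(-272 + 145)*(-203 + (v + 22)*(W(13) - 146)) = (-272 + 145)*(-203 + (216 + 22)*(-7/3 - 146)) = -127*(-203 + 238*(-445/3)) = -127*(-203 - 105910/3) = -127*(-106519/3) = 13527913/3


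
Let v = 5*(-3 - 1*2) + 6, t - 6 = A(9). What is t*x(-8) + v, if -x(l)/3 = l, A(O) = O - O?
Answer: 125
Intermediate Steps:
A(O) = 0
x(l) = -3*l
t = 6 (t = 6 + 0 = 6)
v = -19 (v = 5*(-3 - 2) + 6 = 5*(-5) + 6 = -25 + 6 = -19)
t*x(-8) + v = 6*(-3*(-8)) - 19 = 6*24 - 19 = 144 - 19 = 125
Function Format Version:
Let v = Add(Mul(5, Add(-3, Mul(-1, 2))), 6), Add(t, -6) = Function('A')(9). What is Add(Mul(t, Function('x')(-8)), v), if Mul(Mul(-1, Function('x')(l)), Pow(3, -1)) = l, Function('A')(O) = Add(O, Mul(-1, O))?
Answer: 125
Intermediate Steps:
Function('A')(O) = 0
Function('x')(l) = Mul(-3, l)
t = 6 (t = Add(6, 0) = 6)
v = -19 (v = Add(Mul(5, Add(-3, -2)), 6) = Add(Mul(5, -5), 6) = Add(-25, 6) = -19)
Add(Mul(t, Function('x')(-8)), v) = Add(Mul(6, Mul(-3, -8)), -19) = Add(Mul(6, 24), -19) = Add(144, -19) = 125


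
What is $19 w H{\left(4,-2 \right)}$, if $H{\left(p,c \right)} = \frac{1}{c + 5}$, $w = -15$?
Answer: $-95$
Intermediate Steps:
$H{\left(p,c \right)} = \frac{1}{5 + c}$
$19 w H{\left(4,-2 \right)} = \frac{19 \left(-15\right)}{5 - 2} = - \frac{285}{3} = \left(-285\right) \frac{1}{3} = -95$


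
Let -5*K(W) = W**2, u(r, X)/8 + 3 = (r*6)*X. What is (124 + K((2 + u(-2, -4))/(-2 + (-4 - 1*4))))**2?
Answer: 297942121/15625 ≈ 19068.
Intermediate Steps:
u(r, X) = -24 + 48*X*r (u(r, X) = -24 + 8*((r*6)*X) = -24 + 8*((6*r)*X) = -24 + 8*(6*X*r) = -24 + 48*X*r)
K(W) = -W**2/5
(124 + K((2 + u(-2, -4))/(-2 + (-4 - 1*4))))**2 = (124 - (2 + (-24 + 48*(-4)*(-2)))**2/(-2 + (-4 - 1*4))**2/5)**2 = (124 - (2 + (-24 + 384))**2/(-2 + (-4 - 4))**2/5)**2 = (124 - (2 + 360)**2/(-2 - 8)**2/5)**2 = (124 - (362/(-10))**2/5)**2 = (124 - (362*(-1/10))**2/5)**2 = (124 - (-181/5)**2/5)**2 = (124 - 1/5*32761/25)**2 = (124 - 32761/125)**2 = (-17261/125)**2 = 297942121/15625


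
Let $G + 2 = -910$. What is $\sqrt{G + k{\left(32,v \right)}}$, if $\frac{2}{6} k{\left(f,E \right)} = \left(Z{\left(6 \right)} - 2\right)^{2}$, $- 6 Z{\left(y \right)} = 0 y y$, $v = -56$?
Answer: $30 i \approx 30.0 i$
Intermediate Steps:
$Z{\left(y \right)} = 0$ ($Z{\left(y \right)} = - \frac{0 y y}{6} = - \frac{0 y}{6} = \left(- \frac{1}{6}\right) 0 = 0$)
$G = -912$ ($G = -2 - 910 = -912$)
$k{\left(f,E \right)} = 12$ ($k{\left(f,E \right)} = 3 \left(0 - 2\right)^{2} = 3 \left(-2\right)^{2} = 3 \cdot 4 = 12$)
$\sqrt{G + k{\left(32,v \right)}} = \sqrt{-912 + 12} = \sqrt{-900} = 30 i$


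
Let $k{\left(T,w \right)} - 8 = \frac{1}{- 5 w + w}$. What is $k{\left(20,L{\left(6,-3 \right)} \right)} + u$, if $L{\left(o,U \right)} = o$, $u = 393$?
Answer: $\frac{9623}{24} \approx 400.96$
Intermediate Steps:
$k{\left(T,w \right)} = 8 - \frac{1}{4 w}$ ($k{\left(T,w \right)} = 8 + \frac{1}{- 5 w + w} = 8 + \frac{1}{\left(-4\right) w} = 8 - \frac{1}{4 w}$)
$k{\left(20,L{\left(6,-3 \right)} \right)} + u = \left(8 - \frac{1}{4 \cdot 6}\right) + 393 = \left(8 - \frac{1}{24}\right) + 393 = \frac{191}{24} + 393 = \frac{9623}{24}$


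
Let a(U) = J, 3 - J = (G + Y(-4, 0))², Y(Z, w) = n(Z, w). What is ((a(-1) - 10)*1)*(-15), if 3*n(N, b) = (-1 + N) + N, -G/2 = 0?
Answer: 240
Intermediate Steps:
G = 0 (G = -2*0 = 0)
n(N, b) = -⅓ + 2*N/3 (n(N, b) = ((-1 + N) + N)/3 = (-1 + 2*N)/3 = -⅓ + 2*N/3)
Y(Z, w) = -⅓ + 2*Z/3
J = -6 (J = 3 - (0 + (-⅓ + (⅔)*(-4)))² = 3 - (0 + (-⅓ - 8/3))² = 3 - (0 - 3)² = 3 - 1*(-3)² = 3 - 1*9 = 3 - 9 = -6)
a(U) = -6
((a(-1) - 10)*1)*(-15) = ((-6 - 10)*1)*(-15) = -16*1*(-15) = -16*(-15) = 240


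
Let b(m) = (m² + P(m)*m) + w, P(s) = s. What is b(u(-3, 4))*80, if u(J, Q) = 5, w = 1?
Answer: 4080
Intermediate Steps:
b(m) = 1 + 2*m² (b(m) = (m² + m*m) + 1 = (m² + m²) + 1 = 2*m² + 1 = 1 + 2*m²)
b(u(-3, 4))*80 = (1 + 2*5²)*80 = (1 + 2*25)*80 = (1 + 50)*80 = 51*80 = 4080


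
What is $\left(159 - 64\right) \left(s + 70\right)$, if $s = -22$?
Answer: $4560$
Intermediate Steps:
$\left(159 - 64\right) \left(s + 70\right) = \left(159 - 64\right) \left(-22 + 70\right) = 95 \cdot 48 = 4560$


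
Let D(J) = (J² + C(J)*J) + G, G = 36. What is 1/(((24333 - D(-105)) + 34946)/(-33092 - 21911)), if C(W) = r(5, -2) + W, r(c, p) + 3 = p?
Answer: -55003/36668 ≈ -1.5000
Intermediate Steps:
r(c, p) = -3 + p
C(W) = -5 + W (C(W) = (-3 - 2) + W = -5 + W)
D(J) = 36 + J² + J*(-5 + J) (D(J) = (J² + (-5 + J)*J) + 36 = (J² + J*(-5 + J)) + 36 = 36 + J² + J*(-5 + J))
1/(((24333 - D(-105)) + 34946)/(-33092 - 21911)) = 1/(((24333 - (36 + (-105)² - 105*(-5 - 105))) + 34946)/(-33092 - 21911)) = 1/(((24333 - (36 + 11025 - 105*(-110))) + 34946)/(-55003)) = 1/(((24333 - (36 + 11025 + 11550)) + 34946)*(-1/55003)) = 1/(((24333 - 1*22611) + 34946)*(-1/55003)) = 1/(((24333 - 22611) + 34946)*(-1/55003)) = 1/((1722 + 34946)*(-1/55003)) = 1/(36668*(-1/55003)) = 1/(-36668/55003) = -55003/36668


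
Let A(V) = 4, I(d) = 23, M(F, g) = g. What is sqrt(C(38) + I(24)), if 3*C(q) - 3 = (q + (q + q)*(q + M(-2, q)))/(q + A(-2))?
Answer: sqrt(3437)/7 ≈ 8.3751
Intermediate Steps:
C(q) = 1 + (q + 4*q**2)/(3*(4 + q)) (C(q) = 1 + ((q + (q + q)*(q + q))/(q + 4))/3 = 1 + ((q + (2*q)*(2*q))/(4 + q))/3 = 1 + ((q + 4*q**2)/(4 + q))/3 = 1 + (q + 4*q**2)/(3*(4 + q)))
sqrt(C(38) + I(24)) = sqrt(4*(3 + 38 + 38**2)/(3*(4 + 38)) + 23) = sqrt((4/3)*(3 + 38 + 1444)/42 + 23) = sqrt((4/3)*(1/42)*1485 + 23) = sqrt(330/7 + 23) = sqrt(491/7) = sqrt(3437)/7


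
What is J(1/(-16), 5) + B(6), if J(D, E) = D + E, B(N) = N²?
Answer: 655/16 ≈ 40.938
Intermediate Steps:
J(1/(-16), 5) + B(6) = (1/(-16) + 5) + 6² = (1*(-1/16) + 5) + 36 = (-1/16 + 5) + 36 = 79/16 + 36 = 655/16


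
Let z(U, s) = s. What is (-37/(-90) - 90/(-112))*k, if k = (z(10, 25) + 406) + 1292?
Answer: 5274103/2520 ≈ 2092.9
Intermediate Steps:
k = 1723 (k = (25 + 406) + 1292 = 431 + 1292 = 1723)
(-37/(-90) - 90/(-112))*k = (-37/(-90) - 90/(-112))*1723 = (-37*(-1/90) - 90*(-1/112))*1723 = (37/90 + 45/56)*1723 = (3061/2520)*1723 = 5274103/2520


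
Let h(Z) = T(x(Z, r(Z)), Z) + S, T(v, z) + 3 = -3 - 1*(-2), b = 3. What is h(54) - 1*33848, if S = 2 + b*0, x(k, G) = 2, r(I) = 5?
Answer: -33850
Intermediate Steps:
T(v, z) = -4 (T(v, z) = -3 + (-3 - 1*(-2)) = -3 + (-3 + 2) = -3 - 1 = -4)
S = 2 (S = 2 + 3*0 = 2 + 0 = 2)
h(Z) = -2 (h(Z) = -4 + 2 = -2)
h(54) - 1*33848 = -2 - 1*33848 = -2 - 33848 = -33850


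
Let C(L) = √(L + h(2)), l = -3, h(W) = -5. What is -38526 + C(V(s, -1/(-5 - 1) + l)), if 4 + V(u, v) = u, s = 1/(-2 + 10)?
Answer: -38526 + I*√142/4 ≈ -38526.0 + 2.9791*I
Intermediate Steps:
s = ⅛ (s = 1/8 = ⅛ ≈ 0.12500)
V(u, v) = -4 + u
C(L) = √(-5 + L) (C(L) = √(L - 5) = √(-5 + L))
-38526 + C(V(s, -1/(-5 - 1) + l)) = -38526 + √(-5 + (-4 + ⅛)) = -38526 + √(-5 - 31/8) = -38526 + √(-71/8) = -38526 + I*√142/4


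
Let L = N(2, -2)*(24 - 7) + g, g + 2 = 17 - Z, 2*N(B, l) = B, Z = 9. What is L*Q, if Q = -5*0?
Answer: 0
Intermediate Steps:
N(B, l) = B/2
Q = 0
g = 6 (g = -2 + (17 - 1*9) = -2 + (17 - 9) = -2 + 8 = 6)
L = 23 (L = ((1/2)*2)*(24 - 7) + 6 = 1*17 + 6 = 17 + 6 = 23)
L*Q = 23*0 = 0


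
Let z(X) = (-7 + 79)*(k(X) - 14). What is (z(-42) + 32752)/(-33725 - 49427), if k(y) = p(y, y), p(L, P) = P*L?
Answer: -9922/5197 ≈ -1.9092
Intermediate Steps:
p(L, P) = L*P
k(y) = y² (k(y) = y*y = y²)
z(X) = -1008 + 72*X² (z(X) = (-7 + 79)*(X² - 14) = 72*(-14 + X²) = -1008 + 72*X²)
(z(-42) + 32752)/(-33725 - 49427) = ((-1008 + 72*(-42)²) + 32752)/(-33725 - 49427) = ((-1008 + 72*1764) + 32752)/(-83152) = ((-1008 + 127008) + 32752)*(-1/83152) = (126000 + 32752)*(-1/83152) = 158752*(-1/83152) = -9922/5197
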